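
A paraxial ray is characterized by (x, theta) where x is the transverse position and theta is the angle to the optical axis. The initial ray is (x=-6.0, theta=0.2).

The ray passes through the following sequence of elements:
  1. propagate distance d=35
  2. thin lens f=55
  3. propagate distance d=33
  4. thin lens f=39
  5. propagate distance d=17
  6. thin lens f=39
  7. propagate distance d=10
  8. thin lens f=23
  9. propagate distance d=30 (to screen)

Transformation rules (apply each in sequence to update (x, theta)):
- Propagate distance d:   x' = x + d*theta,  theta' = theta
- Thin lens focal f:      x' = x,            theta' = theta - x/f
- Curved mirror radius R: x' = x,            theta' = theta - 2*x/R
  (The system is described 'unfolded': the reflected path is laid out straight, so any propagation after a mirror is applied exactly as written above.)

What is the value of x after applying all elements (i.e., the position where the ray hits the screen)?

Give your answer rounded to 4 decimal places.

Answer: -6.9454

Derivation:
Initial: x=-6.0000 theta=0.2000
After 1 (propagate distance d=35): x=1.0000 theta=0.2000
After 2 (thin lens f=55): x=1.0000 theta=2/11 (≈0.1818)
After 3 (propagate distance d=33): x=7.0000 theta=2/11 (≈0.1818)
After 4 (thin lens f=39): x=7.0000 theta=1/429 (≈0.0023)
After 5 (propagate distance d=17): x=3020/429 (≈7.0396) theta=1/429 (≈0.0023)
After 6 (thin lens f=39): x=3020/429 (≈7.0396) theta=-271/1521 (≈-0.1782)
After 7 (propagate distance d=10): x=87970/16731 (≈5.2579) theta=-271/1521 (≈-0.1782)
After 8 (thin lens f=23): x=87970/16731 (≈5.2579) theta=-12041/29601 (≈-0.4068)
After 9 (propagate distance d=30 (to screen)): x=-2672680/384813 (≈-6.9454) theta=-12041/29601 (≈-0.4068)
Rounded to 4 decimal places: x = -6.9454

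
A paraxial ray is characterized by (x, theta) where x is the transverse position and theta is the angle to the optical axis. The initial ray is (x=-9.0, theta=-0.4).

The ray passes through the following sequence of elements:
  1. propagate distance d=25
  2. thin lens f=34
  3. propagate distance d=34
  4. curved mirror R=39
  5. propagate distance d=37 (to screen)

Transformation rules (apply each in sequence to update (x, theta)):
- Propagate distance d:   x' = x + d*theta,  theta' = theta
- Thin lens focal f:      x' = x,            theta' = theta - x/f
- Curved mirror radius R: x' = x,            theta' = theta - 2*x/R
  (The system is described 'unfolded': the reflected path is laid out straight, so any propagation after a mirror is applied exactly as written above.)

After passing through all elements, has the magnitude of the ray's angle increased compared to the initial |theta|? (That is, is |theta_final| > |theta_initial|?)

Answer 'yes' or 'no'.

Answer: yes

Derivation:
Initial: x=-9.0000 theta=-0.4000
After 1 (propagate distance d=25): x=-19.0000 theta=-0.4000
After 2 (thin lens f=34): x=-19.0000 theta=27/170 (≈0.1588)
After 3 (propagate distance d=34): x=-13.6000 theta=27/170 (≈0.1588)
After 4 (curved mirror R=39): x=-13.6000 theta=5677/6630 (≈0.8563)
After 5 (propagate distance d=37 (to screen)): x=119881/6630 (≈18.0816) theta=5677/6630 (≈0.8563)
|theta_initial|=0.4000 |theta_final|=5677/6630 (≈0.8563) -> increased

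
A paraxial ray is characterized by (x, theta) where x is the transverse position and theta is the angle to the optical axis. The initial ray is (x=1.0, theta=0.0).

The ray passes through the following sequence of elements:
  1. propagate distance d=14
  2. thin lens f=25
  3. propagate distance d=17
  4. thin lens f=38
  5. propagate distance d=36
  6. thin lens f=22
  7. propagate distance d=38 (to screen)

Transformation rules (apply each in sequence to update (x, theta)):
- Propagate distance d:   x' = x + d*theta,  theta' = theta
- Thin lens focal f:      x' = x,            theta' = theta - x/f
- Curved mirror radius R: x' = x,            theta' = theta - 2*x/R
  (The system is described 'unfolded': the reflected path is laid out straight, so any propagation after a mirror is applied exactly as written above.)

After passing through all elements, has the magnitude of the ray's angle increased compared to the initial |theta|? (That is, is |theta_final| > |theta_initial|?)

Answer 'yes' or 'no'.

Initial: x=1.0000 theta=0.0000
After 1 (propagate distance d=14): x=1.0000 theta=0.0000
After 2 (thin lens f=25): x=1.0000 theta=-0.0400
After 3 (propagate distance d=17): x=0.3200 theta=-0.0400
After 4 (thin lens f=38): x=0.3200 theta=-23/475 (≈-0.0484)
After 5 (propagate distance d=36): x=-676/475 (≈-1.4232) theta=-23/475 (≈-0.0484)
After 6 (thin lens f=22): x=-676/475 (≈-1.4232) theta=17/1045 (≈0.0163)
After 7 (propagate distance d=38 (to screen)): x=-4206/5225 (≈-0.8050) theta=17/1045 (≈0.0163)
|theta_initial|=0.0000 |theta_final|=17/1045 (≈0.0163) -> increased

Answer: yes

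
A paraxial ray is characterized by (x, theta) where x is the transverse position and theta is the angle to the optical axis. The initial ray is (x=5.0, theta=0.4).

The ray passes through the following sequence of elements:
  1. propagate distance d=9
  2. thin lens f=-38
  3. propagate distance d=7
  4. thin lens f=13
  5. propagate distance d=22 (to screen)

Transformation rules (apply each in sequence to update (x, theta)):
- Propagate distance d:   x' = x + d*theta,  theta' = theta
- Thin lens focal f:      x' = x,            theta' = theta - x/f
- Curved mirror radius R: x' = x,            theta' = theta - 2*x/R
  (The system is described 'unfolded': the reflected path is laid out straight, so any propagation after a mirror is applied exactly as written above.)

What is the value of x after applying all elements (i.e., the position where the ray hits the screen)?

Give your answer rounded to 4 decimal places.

Initial: x=5.0000 theta=0.4000
After 1 (propagate distance d=9): x=8.6000 theta=0.4000
After 2 (thin lens f=-38): x=8.6000 theta=119/190 (≈0.6263)
After 3 (propagate distance d=7): x=2467/190 (≈12.9842) theta=119/190 (≈0.6263)
After 4 (thin lens f=13): x=2467/190 (≈12.9842) theta=-92/247 (≈-0.3725)
After 5 (propagate distance d=22 (to screen)): x=11831/2470 (≈4.7899) theta=-92/247 (≈-0.3725)
Rounded to 4 decimal places: x = 4.7899

Answer: 4.7899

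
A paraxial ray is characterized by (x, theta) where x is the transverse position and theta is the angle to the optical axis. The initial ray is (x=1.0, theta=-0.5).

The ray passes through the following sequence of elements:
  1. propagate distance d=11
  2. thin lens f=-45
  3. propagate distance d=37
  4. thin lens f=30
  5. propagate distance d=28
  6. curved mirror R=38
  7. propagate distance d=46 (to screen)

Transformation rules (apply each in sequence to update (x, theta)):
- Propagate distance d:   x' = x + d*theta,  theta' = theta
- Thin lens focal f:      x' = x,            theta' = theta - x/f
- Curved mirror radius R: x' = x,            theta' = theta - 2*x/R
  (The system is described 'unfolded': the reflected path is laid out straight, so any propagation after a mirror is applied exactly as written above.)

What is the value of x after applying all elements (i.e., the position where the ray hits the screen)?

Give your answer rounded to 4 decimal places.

Initial: x=1.0000 theta=-0.5000
After 1 (propagate distance d=11): x=-4.5000 theta=-0.5000
After 2 (thin lens f=-45): x=-4.5000 theta=-0.6000
After 3 (propagate distance d=37): x=-26.7000 theta=-0.6000
After 4 (thin lens f=30): x=-26.7000 theta=0.2900
After 5 (propagate distance d=28): x=-18.5800 theta=0.2900
After 6 (curved mirror R=38): x=-18.5800 theta=2409/1900 (≈1.2679)
After 7 (propagate distance d=46 (to screen)): x=18878/475 (≈39.7432) theta=2409/1900 (≈1.2679)
Rounded to 4 decimal places: x = 39.7432

Answer: 39.7432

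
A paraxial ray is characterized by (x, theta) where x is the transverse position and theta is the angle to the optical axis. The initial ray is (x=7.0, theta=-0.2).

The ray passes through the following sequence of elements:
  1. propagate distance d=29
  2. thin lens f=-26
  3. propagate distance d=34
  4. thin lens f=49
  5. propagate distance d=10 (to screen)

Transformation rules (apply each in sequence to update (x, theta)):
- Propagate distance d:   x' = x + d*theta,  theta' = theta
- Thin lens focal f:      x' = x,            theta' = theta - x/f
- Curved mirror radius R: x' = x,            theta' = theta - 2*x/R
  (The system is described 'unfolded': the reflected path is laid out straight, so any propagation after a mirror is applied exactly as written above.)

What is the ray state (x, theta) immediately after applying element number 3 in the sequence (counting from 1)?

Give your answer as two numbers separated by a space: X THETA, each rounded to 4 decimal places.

Initial: x=7.0000 theta=-0.2000
After 1 (propagate distance d=29): x=1.2000 theta=-0.2000
After 2 (thin lens f=-26): x=1.2000 theta=-2/13 (≈-0.1538)
After 3 (propagate distance d=34): x=-262/65 (≈-4.0308) theta=-2/13 (≈-0.1538)
Rounded to 4 decimal places: x = -4.0308, theta = -0.1538

Answer: -4.0308 -0.1538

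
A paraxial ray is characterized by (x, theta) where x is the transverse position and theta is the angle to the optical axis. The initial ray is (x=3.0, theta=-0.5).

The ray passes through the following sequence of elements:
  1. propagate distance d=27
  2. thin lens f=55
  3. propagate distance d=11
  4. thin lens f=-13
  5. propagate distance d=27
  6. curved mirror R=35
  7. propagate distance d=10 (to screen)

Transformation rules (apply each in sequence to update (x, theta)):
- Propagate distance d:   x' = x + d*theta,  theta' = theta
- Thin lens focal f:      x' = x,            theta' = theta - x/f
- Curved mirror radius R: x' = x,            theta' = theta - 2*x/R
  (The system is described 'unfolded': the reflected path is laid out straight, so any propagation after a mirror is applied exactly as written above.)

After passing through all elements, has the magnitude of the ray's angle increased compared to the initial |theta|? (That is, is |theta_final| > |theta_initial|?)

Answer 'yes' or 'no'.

Initial: x=3.0000 theta=-0.5000
After 1 (propagate distance d=27): x=-10.5000 theta=-0.5000
After 2 (thin lens f=55): x=-10.5000 theta=-17/55 (≈-0.3091)
After 3 (propagate distance d=11): x=-13.9000 theta=-17/55 (≈-0.3091)
After 4 (thin lens f=-13): x=-13.9000 theta=-1971/1430 (≈-1.3783)
After 5 (propagate distance d=27): x=-36547/715 (≈-51.1147) theta=-1971/1430 (≈-1.3783)
After 6 (curved mirror R=35): x=-36547/715 (≈-51.1147) theta=11029/7150 (≈1.5425)
After 7 (propagate distance d=10 (to screen)): x=-25518/715 (≈-35.6895) theta=11029/7150 (≈1.5425)
|theta_initial|=0.5000 |theta_final|=11029/7150 (≈1.5425) -> increased

Answer: yes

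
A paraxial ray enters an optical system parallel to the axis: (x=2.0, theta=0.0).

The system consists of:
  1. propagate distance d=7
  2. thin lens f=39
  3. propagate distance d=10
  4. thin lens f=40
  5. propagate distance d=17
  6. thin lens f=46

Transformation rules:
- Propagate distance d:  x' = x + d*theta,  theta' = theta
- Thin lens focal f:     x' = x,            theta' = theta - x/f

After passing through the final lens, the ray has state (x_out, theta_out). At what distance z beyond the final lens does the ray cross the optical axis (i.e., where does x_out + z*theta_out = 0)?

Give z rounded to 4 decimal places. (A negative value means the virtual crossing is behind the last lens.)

Initial: x=2.0000 theta=0.0000
After 1 (propagate distance d=7): x=2.0000 theta=0.0000
After 2 (thin lens f=39): x=2.0000 theta=-2/39 (≈-0.0513)
After 3 (propagate distance d=10): x=58/39 (≈1.4872) theta=-2/39 (≈-0.0513)
After 4 (thin lens f=40): x=58/39 (≈1.4872) theta=-23/260 (≈-0.0885)
After 5 (propagate distance d=17): x=-1/60 (≈-0.0167) theta=-23/260 (≈-0.0885)
After 6 (thin lens f=46): x=-1/60 (≈-0.0167) theta=-3161/35880 (≈-0.0881)
z_focus = -x_out/theta_out = -(-1/60)/(-3161/35880) = -598/3161 ≈ -0.1892
Rounded to 4 decimal places: z = -0.1892

Answer: -0.1892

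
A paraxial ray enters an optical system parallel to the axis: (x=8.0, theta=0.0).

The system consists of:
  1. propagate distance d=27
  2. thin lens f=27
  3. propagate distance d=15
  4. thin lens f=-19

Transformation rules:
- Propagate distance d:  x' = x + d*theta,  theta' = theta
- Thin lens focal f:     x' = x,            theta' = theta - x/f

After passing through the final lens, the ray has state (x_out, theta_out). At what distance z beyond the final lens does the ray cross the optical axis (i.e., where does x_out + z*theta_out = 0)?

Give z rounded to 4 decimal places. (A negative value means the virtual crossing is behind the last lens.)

Initial: x=8.0000 theta=0.0000
After 1 (propagate distance d=27): x=8.0000 theta=0.0000
After 2 (thin lens f=27): x=8.0000 theta=-8/27 (≈-0.2963)
After 3 (propagate distance d=15): x=32/9 (≈3.5556) theta=-8/27 (≈-0.2963)
After 4 (thin lens f=-19): x=32/9 (≈3.5556) theta=-56/513 (≈-0.1092)
z_focus = -x_out/theta_out = -(32/9)/(-56/513) = 228/7 ≈ 32.5714
Rounded to 4 decimal places: z = 32.5714

Answer: 32.5714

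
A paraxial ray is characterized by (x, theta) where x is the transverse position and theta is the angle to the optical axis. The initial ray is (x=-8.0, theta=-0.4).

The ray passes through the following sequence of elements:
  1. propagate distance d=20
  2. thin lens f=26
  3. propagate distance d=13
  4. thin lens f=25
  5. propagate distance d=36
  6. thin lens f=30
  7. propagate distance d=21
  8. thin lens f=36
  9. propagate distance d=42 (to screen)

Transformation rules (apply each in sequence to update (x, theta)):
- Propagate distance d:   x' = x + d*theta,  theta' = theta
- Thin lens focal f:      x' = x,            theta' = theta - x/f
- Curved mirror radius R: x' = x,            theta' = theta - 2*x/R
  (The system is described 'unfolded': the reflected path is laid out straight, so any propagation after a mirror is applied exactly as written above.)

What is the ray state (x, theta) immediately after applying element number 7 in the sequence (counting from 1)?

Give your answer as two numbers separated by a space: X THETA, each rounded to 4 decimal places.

Initial: x=-8.0000 theta=-0.4000
After 1 (propagate distance d=20): x=-16.0000 theta=-0.4000
After 2 (thin lens f=26): x=-16.0000 theta=14/65 (≈0.2154)
After 3 (propagate distance d=13): x=-13.2000 theta=14/65 (≈0.2154)
After 4 (thin lens f=25): x=-13.2000 theta=1208/1625 (≈0.7434)
After 5 (propagate distance d=36): x=22038/1625 (≈13.5618) theta=1208/1625 (≈0.7434)
After 6 (thin lens f=30): x=22038/1625 (≈13.5618) theta=2367/8125 (≈0.2913)
After 7 (propagate distance d=21): x=159897/8125 (≈19.6796) theta=2367/8125 (≈0.2913)
Rounded to 4 decimal places: x = 19.6796, theta = 0.2913

Answer: 19.6796 0.2913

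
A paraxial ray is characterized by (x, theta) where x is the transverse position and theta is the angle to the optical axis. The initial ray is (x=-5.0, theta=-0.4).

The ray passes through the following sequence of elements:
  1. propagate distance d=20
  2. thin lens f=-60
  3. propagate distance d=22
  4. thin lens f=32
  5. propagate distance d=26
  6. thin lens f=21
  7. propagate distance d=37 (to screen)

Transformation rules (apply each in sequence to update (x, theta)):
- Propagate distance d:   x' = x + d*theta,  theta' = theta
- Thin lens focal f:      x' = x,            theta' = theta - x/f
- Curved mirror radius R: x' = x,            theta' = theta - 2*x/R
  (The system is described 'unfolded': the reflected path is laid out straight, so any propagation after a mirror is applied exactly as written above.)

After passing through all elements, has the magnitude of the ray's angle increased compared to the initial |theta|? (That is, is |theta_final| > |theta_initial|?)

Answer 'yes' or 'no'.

Initial: x=-5.0000 theta=-0.4000
After 1 (propagate distance d=20): x=-13.0000 theta=-0.4000
After 2 (thin lens f=-60): x=-13.0000 theta=-37/60 (≈-0.6167)
After 3 (propagate distance d=22): x=-797/30 (≈-26.5667) theta=-37/60 (≈-0.6167)
After 4 (thin lens f=32): x=-797/30 (≈-26.5667) theta=41/192 (≈0.2135)
After 5 (propagate distance d=26): x=-10087/480 (≈-21.0146) theta=41/192 (≈0.2135)
After 6 (thin lens f=21): x=-10087/480 (≈-21.0146) theta=3497/2880 (≈1.2142)
After 7 (propagate distance d=37 (to screen)): x=68867/2880 (≈23.9122) theta=3497/2880 (≈1.2142)
|theta_initial|=0.4000 |theta_final|=3497/2880 (≈1.2142) -> increased

Answer: yes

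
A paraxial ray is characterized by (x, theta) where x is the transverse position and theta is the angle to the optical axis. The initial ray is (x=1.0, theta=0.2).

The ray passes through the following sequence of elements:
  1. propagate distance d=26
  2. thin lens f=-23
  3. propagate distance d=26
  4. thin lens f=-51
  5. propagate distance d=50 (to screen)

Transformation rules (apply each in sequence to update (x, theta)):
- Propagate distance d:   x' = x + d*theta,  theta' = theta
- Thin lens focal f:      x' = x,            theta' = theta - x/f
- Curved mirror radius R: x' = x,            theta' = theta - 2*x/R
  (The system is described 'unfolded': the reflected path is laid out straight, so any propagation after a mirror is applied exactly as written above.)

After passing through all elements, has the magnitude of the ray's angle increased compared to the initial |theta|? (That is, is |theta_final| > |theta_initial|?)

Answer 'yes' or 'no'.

Answer: yes

Derivation:
Initial: x=1.0000 theta=0.2000
After 1 (propagate distance d=26): x=6.2000 theta=0.2000
After 2 (thin lens f=-23): x=6.2000 theta=54/115 (≈0.4696)
After 3 (propagate distance d=26): x=2117/115 (≈18.4087) theta=54/115 (≈0.4696)
After 4 (thin lens f=-51): x=2117/115 (≈18.4087) theta=4871/5865 (≈0.8305)
After 5 (propagate distance d=50 (to screen)): x=351517/5865 (≈59.9347) theta=4871/5865 (≈0.8305)
|theta_initial|=0.2000 |theta_final|=4871/5865 (≈0.8305) -> increased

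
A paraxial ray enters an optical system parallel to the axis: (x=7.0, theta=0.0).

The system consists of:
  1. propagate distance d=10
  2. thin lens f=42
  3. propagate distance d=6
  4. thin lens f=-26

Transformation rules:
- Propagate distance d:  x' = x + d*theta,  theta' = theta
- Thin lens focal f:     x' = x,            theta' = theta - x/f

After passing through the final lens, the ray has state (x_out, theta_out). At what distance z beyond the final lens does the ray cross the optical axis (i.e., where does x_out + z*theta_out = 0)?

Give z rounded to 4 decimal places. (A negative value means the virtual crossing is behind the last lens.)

Answer: -93.6000

Derivation:
Initial: x=7.0000 theta=0.0000
After 1 (propagate distance d=10): x=7.0000 theta=0.0000
After 2 (thin lens f=42): x=7.0000 theta=-1/6 (≈-0.1667)
After 3 (propagate distance d=6): x=6.0000 theta=-1/6 (≈-0.1667)
After 4 (thin lens f=-26): x=6.0000 theta=5/78 (≈0.0641)
z_focus = -x_out/theta_out = -(6.0000)/(5/78) = -93.6000
Rounded to 4 decimal places: z = -93.6000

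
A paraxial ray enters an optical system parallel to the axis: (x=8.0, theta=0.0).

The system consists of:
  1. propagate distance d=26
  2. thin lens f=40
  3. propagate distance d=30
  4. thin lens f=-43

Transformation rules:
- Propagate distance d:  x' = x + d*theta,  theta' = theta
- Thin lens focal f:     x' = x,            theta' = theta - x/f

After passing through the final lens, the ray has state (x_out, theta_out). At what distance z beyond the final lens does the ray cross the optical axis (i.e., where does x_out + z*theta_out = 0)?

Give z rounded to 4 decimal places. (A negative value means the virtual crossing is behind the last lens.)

Initial: x=8.0000 theta=0.0000
After 1 (propagate distance d=26): x=8.0000 theta=0.0000
After 2 (thin lens f=40): x=8.0000 theta=-0.2000
After 3 (propagate distance d=30): x=2.0000 theta=-0.2000
After 4 (thin lens f=-43): x=2.0000 theta=-33/215 (≈-0.1535)
z_focus = -x_out/theta_out = -(2.0000)/(-33/215) = 430/33 ≈ 13.0303
Rounded to 4 decimal places: z = 13.0303

Answer: 13.0303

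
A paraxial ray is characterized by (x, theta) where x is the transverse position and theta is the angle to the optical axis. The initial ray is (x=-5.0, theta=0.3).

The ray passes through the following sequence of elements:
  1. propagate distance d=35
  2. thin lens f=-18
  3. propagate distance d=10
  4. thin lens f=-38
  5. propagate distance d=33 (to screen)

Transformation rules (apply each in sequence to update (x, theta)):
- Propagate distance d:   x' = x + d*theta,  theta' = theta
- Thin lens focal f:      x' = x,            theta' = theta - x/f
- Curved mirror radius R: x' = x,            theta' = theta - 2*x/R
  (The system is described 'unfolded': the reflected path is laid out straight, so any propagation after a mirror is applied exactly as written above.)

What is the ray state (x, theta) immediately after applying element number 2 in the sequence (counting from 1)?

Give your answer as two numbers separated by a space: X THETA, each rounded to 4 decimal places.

Initial: x=-5.0000 theta=0.3000
After 1 (propagate distance d=35): x=5.5000 theta=0.3000
After 2 (thin lens f=-18): x=5.5000 theta=109/180 (≈0.6056)
Rounded to 4 decimal places: x = 5.5000, theta = 0.6056

Answer: 5.5000 0.6056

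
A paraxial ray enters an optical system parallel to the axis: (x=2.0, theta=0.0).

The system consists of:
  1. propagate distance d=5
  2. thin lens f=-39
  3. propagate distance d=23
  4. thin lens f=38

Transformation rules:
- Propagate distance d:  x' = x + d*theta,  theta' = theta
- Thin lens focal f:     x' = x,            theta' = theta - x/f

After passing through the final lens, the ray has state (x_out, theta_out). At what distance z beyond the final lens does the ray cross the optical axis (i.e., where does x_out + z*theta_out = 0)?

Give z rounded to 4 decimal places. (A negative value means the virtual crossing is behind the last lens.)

Answer: 98.1667

Derivation:
Initial: x=2.0000 theta=0.0000
After 1 (propagate distance d=5): x=2.0000 theta=0.0000
After 2 (thin lens f=-39): x=2.0000 theta=2/39 (≈0.0513)
After 3 (propagate distance d=23): x=124/39 (≈3.1795) theta=2/39 (≈0.0513)
After 4 (thin lens f=38): x=124/39 (≈3.1795) theta=-8/247 (≈-0.0324)
z_focus = -x_out/theta_out = -(124/39)/(-8/247) = 589/6 ≈ 98.1667
Rounded to 4 decimal places: z = 98.1667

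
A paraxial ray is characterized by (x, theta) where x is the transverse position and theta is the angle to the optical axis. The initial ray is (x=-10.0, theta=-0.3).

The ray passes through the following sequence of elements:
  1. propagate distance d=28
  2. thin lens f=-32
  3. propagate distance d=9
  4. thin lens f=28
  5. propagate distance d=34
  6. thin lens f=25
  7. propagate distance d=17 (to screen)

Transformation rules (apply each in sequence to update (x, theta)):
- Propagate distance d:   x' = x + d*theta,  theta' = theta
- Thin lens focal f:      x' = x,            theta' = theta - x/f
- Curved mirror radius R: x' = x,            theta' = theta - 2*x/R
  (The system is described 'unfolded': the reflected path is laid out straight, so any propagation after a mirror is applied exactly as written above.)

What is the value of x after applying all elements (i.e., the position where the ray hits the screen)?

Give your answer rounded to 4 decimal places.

Answer: -6.6406

Derivation:
Initial: x=-10.0000 theta=-0.3000
After 1 (propagate distance d=28): x=-18.4000 theta=-0.3000
After 2 (thin lens f=-32): x=-18.4000 theta=-0.8750
After 3 (propagate distance d=9): x=-26.2750 theta=-0.8750
After 4 (thin lens f=28): x=-26.2750 theta=71/1120 (≈0.0634)
After 5 (propagate distance d=34): x=-13507/560 (≈-24.1196) theta=71/1120 (≈0.0634)
After 6 (thin lens f=25): x=-13507/560 (≈-24.1196) theta=28789/28000 (≈1.0282)
After 7 (propagate distance d=17 (to screen)): x=-185937/28000 (≈-6.6406) theta=28789/28000 (≈1.0282)
Rounded to 4 decimal places: x = -6.6406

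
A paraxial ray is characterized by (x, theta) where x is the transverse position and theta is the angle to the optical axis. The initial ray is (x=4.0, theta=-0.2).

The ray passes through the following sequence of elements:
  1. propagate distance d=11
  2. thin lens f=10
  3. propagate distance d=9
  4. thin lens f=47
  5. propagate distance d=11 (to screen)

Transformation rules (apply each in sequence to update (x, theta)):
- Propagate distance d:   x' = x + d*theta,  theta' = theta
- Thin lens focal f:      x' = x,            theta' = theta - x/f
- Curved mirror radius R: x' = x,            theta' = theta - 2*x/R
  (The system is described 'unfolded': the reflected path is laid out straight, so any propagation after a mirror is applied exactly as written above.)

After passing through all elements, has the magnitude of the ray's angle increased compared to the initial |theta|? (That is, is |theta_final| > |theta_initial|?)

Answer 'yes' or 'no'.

Answer: yes

Derivation:
Initial: x=4.0000 theta=-0.2000
After 1 (propagate distance d=11): x=1.8000 theta=-0.2000
After 2 (thin lens f=10): x=1.8000 theta=-0.3800
After 3 (propagate distance d=9): x=-1.6200 theta=-0.3800
After 4 (thin lens f=47): x=-1.6200 theta=-406/1175 (≈-0.3455)
After 5 (propagate distance d=11 (to screen)): x=-12739/2350 (≈-5.4209) theta=-406/1175 (≈-0.3455)
|theta_initial|=0.2000 |theta_final|=406/1175 (≈0.3455) -> increased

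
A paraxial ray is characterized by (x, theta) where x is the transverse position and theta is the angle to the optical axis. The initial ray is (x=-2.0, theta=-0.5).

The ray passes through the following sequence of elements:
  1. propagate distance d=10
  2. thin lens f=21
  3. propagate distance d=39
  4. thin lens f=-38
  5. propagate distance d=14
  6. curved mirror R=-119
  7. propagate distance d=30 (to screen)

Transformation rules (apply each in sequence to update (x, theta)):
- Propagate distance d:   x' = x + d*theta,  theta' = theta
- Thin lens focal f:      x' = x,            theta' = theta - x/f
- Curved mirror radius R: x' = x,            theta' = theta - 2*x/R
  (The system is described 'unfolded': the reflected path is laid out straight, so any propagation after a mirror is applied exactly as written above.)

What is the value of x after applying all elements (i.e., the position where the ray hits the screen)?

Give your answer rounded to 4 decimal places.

Initial: x=-2.0000 theta=-0.5000
After 1 (propagate distance d=10): x=-7.0000 theta=-0.5000
After 2 (thin lens f=21): x=-7.0000 theta=-1/6 (≈-0.1667)
After 3 (propagate distance d=39): x=-13.5000 theta=-1/6 (≈-0.1667)
After 4 (thin lens f=-38): x=-13.5000 theta=-119/228 (≈-0.5219)
After 5 (propagate distance d=14): x=-1186/57 (≈-20.8070) theta=-119/228 (≈-0.5219)
After 6 (curved mirror R=-119): x=-1186/57 (≈-20.8070) theta=-7883/9044 (≈-0.8716)
After 7 (propagate distance d=30 (to screen)): x=-637003/13566 (≈-46.9558) theta=-7883/9044 (≈-0.8716)
Rounded to 4 decimal places: x = -46.9558

Answer: -46.9558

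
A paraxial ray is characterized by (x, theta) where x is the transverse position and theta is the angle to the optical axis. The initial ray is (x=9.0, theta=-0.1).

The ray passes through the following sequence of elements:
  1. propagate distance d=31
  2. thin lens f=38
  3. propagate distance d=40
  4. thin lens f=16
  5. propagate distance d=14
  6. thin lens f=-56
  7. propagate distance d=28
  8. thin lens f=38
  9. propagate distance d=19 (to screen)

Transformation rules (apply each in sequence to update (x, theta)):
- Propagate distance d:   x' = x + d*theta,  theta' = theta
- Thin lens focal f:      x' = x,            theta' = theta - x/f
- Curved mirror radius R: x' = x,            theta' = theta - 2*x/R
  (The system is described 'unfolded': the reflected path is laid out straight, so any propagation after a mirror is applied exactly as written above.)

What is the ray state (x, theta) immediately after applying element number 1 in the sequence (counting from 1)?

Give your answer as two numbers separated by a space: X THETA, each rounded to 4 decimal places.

Answer: 5.9000 -0.1000

Derivation:
Initial: x=9.0000 theta=-0.1000
After 1 (propagate distance d=31): x=5.9000 theta=-0.1000
Rounded to 4 decimal places: x = 5.9000, theta = -0.1000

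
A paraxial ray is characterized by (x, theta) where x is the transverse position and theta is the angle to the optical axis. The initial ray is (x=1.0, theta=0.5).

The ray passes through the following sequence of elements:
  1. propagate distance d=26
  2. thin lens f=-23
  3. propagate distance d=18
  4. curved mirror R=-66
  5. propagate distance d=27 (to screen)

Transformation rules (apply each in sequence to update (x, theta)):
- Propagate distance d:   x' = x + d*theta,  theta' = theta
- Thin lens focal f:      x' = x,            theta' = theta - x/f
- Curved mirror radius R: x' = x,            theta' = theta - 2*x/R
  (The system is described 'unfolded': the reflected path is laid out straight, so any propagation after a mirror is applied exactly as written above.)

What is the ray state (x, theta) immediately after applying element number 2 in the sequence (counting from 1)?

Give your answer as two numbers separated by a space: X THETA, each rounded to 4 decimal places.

Initial: x=1.0000 theta=0.5000
After 1 (propagate distance d=26): x=14.0000 theta=0.5000
After 2 (thin lens f=-23): x=14.0000 theta=51/46 (≈1.1087)
Rounded to 4 decimal places: x = 14.0000, theta = 1.1087

Answer: 14.0000 1.1087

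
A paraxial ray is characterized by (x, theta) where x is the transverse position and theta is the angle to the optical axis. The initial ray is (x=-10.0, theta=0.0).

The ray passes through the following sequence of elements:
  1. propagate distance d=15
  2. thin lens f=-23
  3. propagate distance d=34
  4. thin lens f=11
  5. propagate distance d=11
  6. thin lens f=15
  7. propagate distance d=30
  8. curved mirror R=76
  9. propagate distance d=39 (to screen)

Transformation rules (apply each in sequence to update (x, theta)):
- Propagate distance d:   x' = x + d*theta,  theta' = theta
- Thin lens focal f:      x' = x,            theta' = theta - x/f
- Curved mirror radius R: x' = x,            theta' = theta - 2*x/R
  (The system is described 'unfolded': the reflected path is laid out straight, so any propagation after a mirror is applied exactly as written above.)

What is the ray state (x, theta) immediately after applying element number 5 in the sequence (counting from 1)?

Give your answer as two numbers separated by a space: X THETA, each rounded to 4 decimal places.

Answer: -4.7826 1.8182

Derivation:
Initial: x=-10.0000 theta=0.0000
After 1 (propagate distance d=15): x=-10.0000 theta=0.0000
After 2 (thin lens f=-23): x=-10.0000 theta=-10/23 (≈-0.4348)
After 3 (propagate distance d=34): x=-570/23 (≈-24.7826) theta=-10/23 (≈-0.4348)
After 4 (thin lens f=11): x=-570/23 (≈-24.7826) theta=20/11 (≈1.8182)
After 5 (propagate distance d=11): x=-110/23 (≈-4.7826) theta=20/11 (≈1.8182)
Rounded to 4 decimal places: x = -4.7826, theta = 1.8182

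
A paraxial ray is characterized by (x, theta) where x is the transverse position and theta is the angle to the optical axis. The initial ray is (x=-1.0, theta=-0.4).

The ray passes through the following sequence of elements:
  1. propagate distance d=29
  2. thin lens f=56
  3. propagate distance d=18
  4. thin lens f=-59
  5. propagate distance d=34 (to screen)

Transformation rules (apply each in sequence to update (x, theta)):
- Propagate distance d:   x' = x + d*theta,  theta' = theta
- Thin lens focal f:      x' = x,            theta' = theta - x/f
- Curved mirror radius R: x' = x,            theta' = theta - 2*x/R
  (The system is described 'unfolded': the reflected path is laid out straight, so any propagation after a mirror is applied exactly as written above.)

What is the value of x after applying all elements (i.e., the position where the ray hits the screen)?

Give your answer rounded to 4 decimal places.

Initial: x=-1.0000 theta=-0.4000
After 1 (propagate distance d=29): x=-12.6000 theta=-0.4000
After 2 (thin lens f=56): x=-12.6000 theta=-0.1750
After 3 (propagate distance d=18): x=-15.7500 theta=-0.1750
After 4 (thin lens f=-59): x=-15.7500 theta=-1043/2360 (≈-0.4419)
After 5 (propagate distance d=34 (to screen)): x=-9079/295 (≈-30.7763) theta=-1043/2360 (≈-0.4419)
Rounded to 4 decimal places: x = -30.7763

Answer: -30.7763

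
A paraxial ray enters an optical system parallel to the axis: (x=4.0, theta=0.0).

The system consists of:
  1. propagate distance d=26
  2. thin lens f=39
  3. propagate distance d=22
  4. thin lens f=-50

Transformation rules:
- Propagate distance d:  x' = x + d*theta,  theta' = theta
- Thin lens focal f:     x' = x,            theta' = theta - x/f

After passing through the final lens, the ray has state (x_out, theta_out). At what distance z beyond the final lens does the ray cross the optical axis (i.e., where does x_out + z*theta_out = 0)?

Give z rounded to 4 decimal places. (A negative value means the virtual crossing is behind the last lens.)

Initial: x=4.0000 theta=0.0000
After 1 (propagate distance d=26): x=4.0000 theta=0.0000
After 2 (thin lens f=39): x=4.0000 theta=-4/39 (≈-0.1026)
After 3 (propagate distance d=22): x=68/39 (≈1.7436) theta=-4/39 (≈-0.1026)
After 4 (thin lens f=-50): x=68/39 (≈1.7436) theta=-22/325 (≈-0.0677)
z_focus = -x_out/theta_out = -(68/39)/(-22/325) = 850/33 ≈ 25.7576
Rounded to 4 decimal places: z = 25.7576

Answer: 25.7576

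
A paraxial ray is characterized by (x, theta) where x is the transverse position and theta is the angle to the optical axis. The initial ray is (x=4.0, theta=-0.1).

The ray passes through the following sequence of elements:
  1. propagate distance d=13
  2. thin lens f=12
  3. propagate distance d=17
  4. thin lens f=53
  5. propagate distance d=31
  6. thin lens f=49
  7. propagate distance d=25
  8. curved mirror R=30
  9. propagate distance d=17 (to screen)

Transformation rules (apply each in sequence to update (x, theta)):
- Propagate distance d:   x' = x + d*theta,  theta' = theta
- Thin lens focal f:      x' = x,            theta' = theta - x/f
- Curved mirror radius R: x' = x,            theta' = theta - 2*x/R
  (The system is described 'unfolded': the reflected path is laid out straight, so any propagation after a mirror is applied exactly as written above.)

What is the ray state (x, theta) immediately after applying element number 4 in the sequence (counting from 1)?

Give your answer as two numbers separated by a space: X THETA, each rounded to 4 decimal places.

Answer: -2.8250 -0.2717

Derivation:
Initial: x=4.0000 theta=-0.1000
After 1 (propagate distance d=13): x=2.7000 theta=-0.1000
After 2 (thin lens f=12): x=2.7000 theta=-0.3250
After 3 (propagate distance d=17): x=-2.8250 theta=-0.3250
After 4 (thin lens f=53): x=-2.8250 theta=-72/265 (≈-0.2717)
Rounded to 4 decimal places: x = -2.8250, theta = -0.2717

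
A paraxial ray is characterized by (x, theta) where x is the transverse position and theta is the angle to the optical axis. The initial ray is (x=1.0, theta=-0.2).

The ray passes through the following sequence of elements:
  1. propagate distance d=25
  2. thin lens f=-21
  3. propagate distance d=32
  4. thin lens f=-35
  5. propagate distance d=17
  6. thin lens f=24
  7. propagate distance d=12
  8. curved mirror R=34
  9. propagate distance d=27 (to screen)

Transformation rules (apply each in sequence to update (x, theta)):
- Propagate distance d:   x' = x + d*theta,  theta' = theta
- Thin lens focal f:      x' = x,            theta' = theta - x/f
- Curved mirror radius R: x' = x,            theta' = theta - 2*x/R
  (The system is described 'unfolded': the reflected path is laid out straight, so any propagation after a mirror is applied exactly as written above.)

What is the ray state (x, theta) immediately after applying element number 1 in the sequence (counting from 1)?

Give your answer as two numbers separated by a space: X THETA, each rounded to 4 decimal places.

Initial: x=1.0000 theta=-0.2000
After 1 (propagate distance d=25): x=-4.0000 theta=-0.2000
Rounded to 4 decimal places: x = -4.0000, theta = -0.2000

Answer: -4.0000 -0.2000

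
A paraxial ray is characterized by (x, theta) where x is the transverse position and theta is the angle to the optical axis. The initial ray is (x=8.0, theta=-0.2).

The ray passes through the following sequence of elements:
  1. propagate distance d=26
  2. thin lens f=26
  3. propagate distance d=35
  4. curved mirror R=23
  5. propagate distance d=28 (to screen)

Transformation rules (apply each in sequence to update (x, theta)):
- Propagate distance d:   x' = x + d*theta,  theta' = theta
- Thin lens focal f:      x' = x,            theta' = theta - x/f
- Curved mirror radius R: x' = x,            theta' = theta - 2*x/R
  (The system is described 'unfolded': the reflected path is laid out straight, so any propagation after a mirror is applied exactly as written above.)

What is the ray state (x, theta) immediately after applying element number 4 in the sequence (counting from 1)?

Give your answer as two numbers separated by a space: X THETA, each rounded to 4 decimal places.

Answer: -7.9692 0.3853

Derivation:
Initial: x=8.0000 theta=-0.2000
After 1 (propagate distance d=26): x=2.8000 theta=-0.2000
After 2 (thin lens f=26): x=2.8000 theta=-4/13 (≈-0.3077)
After 3 (propagate distance d=35): x=-518/65 (≈-7.9692) theta=-4/13 (≈-0.3077)
After 4 (curved mirror R=23): x=-518/65 (≈-7.9692) theta=576/1495 (≈0.3853)
Rounded to 4 decimal places: x = -7.9692, theta = 0.3853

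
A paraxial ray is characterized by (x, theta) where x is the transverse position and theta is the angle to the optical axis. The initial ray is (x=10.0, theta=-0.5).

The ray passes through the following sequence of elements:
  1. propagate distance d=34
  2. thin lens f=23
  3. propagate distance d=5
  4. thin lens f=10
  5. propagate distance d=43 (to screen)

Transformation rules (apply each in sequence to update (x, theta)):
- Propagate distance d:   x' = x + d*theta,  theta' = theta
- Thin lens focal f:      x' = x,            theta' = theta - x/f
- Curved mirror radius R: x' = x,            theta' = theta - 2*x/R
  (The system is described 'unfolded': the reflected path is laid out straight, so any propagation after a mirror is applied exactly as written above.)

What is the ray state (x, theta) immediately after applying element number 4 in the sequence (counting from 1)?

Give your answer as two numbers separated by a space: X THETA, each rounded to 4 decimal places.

Initial: x=10.0000 theta=-0.5000
After 1 (propagate distance d=34): x=-7.0000 theta=-0.5000
After 2 (thin lens f=23): x=-7.0000 theta=-9/46 (≈-0.1957)
After 3 (propagate distance d=5): x=-367/46 (≈-7.9783) theta=-9/46 (≈-0.1957)
After 4 (thin lens f=10): x=-367/46 (≈-7.9783) theta=277/460 (≈0.6022)
Rounded to 4 decimal places: x = -7.9783, theta = 0.6022

Answer: -7.9783 0.6022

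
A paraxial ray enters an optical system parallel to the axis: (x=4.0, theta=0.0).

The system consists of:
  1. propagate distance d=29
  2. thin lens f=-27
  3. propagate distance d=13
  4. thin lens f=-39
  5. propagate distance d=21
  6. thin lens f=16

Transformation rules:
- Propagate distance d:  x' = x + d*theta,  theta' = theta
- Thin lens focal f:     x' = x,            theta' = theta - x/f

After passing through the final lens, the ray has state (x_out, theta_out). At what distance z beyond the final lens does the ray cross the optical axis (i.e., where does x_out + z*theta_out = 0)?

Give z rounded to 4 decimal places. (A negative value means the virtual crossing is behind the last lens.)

Answer: 26.3448

Derivation:
Initial: x=4.0000 theta=0.0000
After 1 (propagate distance d=29): x=4.0000 theta=0.0000
After 2 (thin lens f=-27): x=4.0000 theta=4/27 (≈0.1481)
After 3 (propagate distance d=13): x=160/27 (≈5.9259) theta=4/27 (≈0.1481)
After 4 (thin lens f=-39): x=160/27 (≈5.9259) theta=316/1053 (≈0.3001)
After 5 (propagate distance d=21): x=4292/351 (≈12.2279) theta=316/1053 (≈0.3001)
After 6 (thin lens f=16): x=4292/351 (≈12.2279) theta=-1955/4212 (≈-0.4642)
z_focus = -x_out/theta_out = -(4292/351)/(-1955/4212) = 51504/1955 ≈ 26.3448
Rounded to 4 decimal places: z = 26.3448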